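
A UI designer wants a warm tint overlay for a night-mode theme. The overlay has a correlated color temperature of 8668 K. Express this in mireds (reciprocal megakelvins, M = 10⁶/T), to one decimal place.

M = 10⁶ / 8668 = 115.367 → 115.4 mireds.

115.4 mireds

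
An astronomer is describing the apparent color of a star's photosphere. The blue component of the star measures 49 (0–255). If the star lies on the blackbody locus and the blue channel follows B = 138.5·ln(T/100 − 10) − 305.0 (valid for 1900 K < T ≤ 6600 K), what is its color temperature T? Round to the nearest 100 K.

ln(t − 10) = (49 + 305.0) / 138.5 = 2.5560.
t − 10 = e^2.5560 = 12.884, so t = 22.884.
T = 100·t = 2288 K → 2300 K to the nearest 100 K.

2300 K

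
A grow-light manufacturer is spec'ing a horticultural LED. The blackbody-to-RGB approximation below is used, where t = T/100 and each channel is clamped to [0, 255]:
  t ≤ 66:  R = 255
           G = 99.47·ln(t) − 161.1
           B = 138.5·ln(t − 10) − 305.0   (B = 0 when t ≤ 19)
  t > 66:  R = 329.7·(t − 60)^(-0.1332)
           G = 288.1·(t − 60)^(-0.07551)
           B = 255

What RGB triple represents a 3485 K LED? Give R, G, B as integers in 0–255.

R=255, G=192, B=140

t = 3485/100 = 34.85; the t ≤ 66 branch applies.
R = 255 by definition for t ≤ 66.
G = 99.47·ln 34.85 − 161.1 = 99.47·3.5511 − 161.1 = 192.123.
B = 138.5·ln(34.85 − 10) − 305.0 = 138.5·ln 24.85 − 305.0 = 138.5·3.2129 − 305.0 = 139.981.
Rounded: (255, 192, 140).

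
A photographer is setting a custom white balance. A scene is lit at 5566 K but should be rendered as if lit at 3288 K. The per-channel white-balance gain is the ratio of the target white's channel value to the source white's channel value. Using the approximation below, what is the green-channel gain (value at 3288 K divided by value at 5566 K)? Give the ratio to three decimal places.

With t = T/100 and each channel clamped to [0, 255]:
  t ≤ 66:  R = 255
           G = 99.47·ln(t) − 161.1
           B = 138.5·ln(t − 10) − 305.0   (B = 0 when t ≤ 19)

0.781

At 5566 K (t = 55.66):
  G = 99.47·ln 55.66 − 161.1 = 99.47·4.0193 − 161.1 = 238.696.
At 3288 K (t = 32.88):
  G = 99.47·ln 32.88 − 161.1 = 99.47·3.4929 − 161.1 = 186.335.
Gain = 186.335 / 238.696 = 0.7806 → 0.781.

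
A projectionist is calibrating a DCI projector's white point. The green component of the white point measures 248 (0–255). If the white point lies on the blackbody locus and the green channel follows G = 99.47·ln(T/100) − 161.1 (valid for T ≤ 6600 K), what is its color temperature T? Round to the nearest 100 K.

ln t = (248 + 161.1) / 99.47 = 4.1128.
t = e^4.1128 = 61.117.
T = 100·t = 6112 K → 6100 K to the nearest 100 K.

6100 K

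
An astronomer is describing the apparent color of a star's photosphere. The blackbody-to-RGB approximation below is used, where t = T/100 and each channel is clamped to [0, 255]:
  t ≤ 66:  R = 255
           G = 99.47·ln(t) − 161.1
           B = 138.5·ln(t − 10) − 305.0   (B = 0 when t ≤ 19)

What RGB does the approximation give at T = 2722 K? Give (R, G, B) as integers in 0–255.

t = 2722/100 = 27.22; the t ≤ 66 branch applies.
R = 255 by definition for t ≤ 66.
G = 99.47·ln 27.22 − 161.1 = 99.47·3.3040 − 161.1 = 167.544.
B = 138.5·ln(27.22 − 10) − 305.0 = 138.5·ln 17.22 − 305.0 = 138.5·2.8461 − 305.0 = 89.181.
Rounded: (255, 168, 89).

(255, 168, 89)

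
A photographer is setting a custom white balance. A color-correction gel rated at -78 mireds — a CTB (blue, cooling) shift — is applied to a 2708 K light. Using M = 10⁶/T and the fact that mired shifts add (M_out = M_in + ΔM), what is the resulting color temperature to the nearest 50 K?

3450 K

M_in = 10⁶/2708 = 369.28 mireds.
M_out = 369.28 + (-78) = 291.28 mireds.
T_out = 10⁶/291.28 = 3433.2 K → 3450 K.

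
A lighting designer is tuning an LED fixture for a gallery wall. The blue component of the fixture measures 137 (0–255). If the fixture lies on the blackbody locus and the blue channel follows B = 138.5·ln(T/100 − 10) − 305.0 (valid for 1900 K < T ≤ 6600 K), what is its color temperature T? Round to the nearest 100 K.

3400 K

ln(t − 10) = (137 + 305.0) / 138.5 = 3.1913.
t − 10 = e^3.1913 = 24.321, so t = 34.321.
T = 100·t = 3432 K → 3400 K to the nearest 100 K.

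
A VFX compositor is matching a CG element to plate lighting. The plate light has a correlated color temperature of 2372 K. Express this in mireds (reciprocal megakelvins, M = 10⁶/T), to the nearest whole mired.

422 mireds

M = 10⁶ / 2372 = 421.585 → 422 mireds.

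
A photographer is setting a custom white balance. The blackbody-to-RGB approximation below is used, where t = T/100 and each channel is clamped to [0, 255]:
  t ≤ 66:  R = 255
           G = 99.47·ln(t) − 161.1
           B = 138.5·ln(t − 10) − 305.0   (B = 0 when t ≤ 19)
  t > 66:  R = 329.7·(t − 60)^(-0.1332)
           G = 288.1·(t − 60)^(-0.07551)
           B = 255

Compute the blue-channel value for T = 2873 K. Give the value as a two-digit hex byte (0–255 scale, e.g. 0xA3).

t = 2873/100 = 28.73; the t ≤ 66 branch applies.
B = 138.5·ln(28.73 − 10) − 305.0 = 138.5·ln 18.73 − 305.0 = 138.5·2.9301 − 305.0 = 100.823.
Rounded: 101; in hex, 0x65.

0x65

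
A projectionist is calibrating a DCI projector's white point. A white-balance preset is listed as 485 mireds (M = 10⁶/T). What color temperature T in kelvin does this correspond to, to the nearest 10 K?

2060 K

T = 10⁶ / 485 = 2061.86 K → 2060 K.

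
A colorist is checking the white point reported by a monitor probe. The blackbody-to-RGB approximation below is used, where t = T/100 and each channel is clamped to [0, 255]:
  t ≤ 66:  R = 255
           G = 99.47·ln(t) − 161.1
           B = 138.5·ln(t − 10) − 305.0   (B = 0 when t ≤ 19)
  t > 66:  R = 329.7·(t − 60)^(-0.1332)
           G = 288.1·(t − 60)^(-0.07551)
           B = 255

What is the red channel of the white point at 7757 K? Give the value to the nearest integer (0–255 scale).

t = 7757/100 = 77.57; the t > 66 branch applies.
R = 329.7·(77.57 − 60)^(-0.1332) = 329.7·17.57^(-0.1332) = 329.7·0.68265 = 225.069.
Rounded: 225.

225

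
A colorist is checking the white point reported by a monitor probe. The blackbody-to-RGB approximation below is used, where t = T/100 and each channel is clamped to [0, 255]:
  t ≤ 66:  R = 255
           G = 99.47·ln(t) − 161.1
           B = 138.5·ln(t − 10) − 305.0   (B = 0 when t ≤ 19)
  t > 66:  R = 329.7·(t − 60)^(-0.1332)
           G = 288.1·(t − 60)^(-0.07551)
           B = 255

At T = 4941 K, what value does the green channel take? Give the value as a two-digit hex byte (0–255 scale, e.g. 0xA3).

t = 4941/100 = 49.41; the t ≤ 66 branch applies.
G = 99.47·ln 49.41 − 161.1 = 99.47·3.9002 − 161.1 = 226.848.
Rounded: 227; in hex, 0xE3.

0xE3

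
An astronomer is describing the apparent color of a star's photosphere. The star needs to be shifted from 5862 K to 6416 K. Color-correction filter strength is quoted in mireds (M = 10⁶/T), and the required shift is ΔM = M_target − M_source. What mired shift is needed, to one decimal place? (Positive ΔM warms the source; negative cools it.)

-14.7 mireds

M_source = 10⁶/5862 = 170.590; M_target = 10⁶/6416 = 155.860.
ΔM = 155.860 − 170.590 = -14.730 → -14.7 mireds, a cooling shift.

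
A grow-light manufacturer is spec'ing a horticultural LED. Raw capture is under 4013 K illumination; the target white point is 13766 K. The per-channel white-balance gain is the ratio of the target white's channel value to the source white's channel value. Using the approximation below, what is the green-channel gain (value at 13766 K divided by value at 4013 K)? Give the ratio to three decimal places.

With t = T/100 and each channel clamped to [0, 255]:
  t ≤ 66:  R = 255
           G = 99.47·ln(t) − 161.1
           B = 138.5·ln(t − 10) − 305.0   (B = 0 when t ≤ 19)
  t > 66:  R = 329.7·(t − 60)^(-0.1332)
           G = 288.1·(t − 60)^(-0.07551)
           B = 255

1.006

At 4013 K (t = 40.13):
  G = 99.47·ln 40.13 − 161.1 = 99.47·3.6921 − 161.1 = 206.156.
At 13766 K (t = 137.66):
  G = 288.1·(137.66 − 60)^(-0.07551) = 288.1·77.66^(-0.07551) = 288.1·0.71990 = 207.403.
Gain = 207.403 / 206.156 = 1.0060 → 1.006.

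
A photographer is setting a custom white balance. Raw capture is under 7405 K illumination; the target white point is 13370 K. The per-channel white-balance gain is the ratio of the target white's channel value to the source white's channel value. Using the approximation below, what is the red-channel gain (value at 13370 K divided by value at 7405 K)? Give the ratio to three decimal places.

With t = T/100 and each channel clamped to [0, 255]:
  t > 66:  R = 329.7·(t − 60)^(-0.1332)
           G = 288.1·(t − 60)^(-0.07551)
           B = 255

At 7405 K (t = 74.05):
  R = 329.7·(74.05 − 60)^(-0.1332) = 329.7·14.05^(-0.1332) = 329.7·0.70328 = 231.872.
At 13370 K (t = 133.7):
  R = 329.7·(133.7 − 60)^(-0.1332) = 329.7·73.7^(-0.1332) = 329.7·0.56397 = 185.940.
Gain = 185.940 / 231.872 = 0.8019 → 0.802.

0.802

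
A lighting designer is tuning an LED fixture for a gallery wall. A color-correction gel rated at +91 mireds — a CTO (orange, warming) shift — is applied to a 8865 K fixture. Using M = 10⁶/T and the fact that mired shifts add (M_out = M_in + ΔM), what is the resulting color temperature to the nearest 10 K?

4910 K

M_in = 10⁶/8865 = 112.80 mireds.
M_out = 112.80 + (+91) = 203.80 mireds.
T_out = 10⁶/203.80 = 4906.7 K → 4910 K.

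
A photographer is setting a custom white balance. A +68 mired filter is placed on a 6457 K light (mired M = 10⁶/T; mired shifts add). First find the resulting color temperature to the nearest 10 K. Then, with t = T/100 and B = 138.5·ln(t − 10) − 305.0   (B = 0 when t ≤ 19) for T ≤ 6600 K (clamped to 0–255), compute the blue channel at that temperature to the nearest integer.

M_in = 10⁶/6457 = 154.87; M_out = 154.87 + (+68) = 222.87.
T_out = 10⁶/222.87 = 4486.9 K → 4490 K; t = 44.9.
B = 138.5·ln(44.9 − 10) − 305.0 = 138.5·ln 34.9 − 305.0 = 138.5·3.5525 − 305.0 = 187.019.
Rounded: 187.

187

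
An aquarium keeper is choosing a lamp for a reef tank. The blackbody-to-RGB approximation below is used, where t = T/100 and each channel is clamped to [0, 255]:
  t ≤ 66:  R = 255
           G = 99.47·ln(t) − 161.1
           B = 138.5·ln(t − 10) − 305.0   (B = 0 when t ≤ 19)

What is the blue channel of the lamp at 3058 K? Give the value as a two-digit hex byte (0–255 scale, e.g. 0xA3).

t = 3058/100 = 30.58; the t ≤ 66 branch applies.
B = 138.5·ln(30.58 − 10) − 305.0 = 138.5·ln 20.58 − 305.0 = 138.5·3.0243 − 305.0 = 113.868.
Rounded: 114; in hex, 0x72.

0x72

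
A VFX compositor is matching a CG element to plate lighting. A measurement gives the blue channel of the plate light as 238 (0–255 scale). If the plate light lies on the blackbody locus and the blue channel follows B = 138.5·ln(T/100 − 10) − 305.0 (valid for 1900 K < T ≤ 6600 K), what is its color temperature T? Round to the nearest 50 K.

6050 K

ln(t − 10) = (238 + 305.0) / 138.5 = 3.9206.
t − 10 = e^3.9206 = 50.430, so t = 60.430.
T = 100·t = 6043 K → 6050 K to the nearest 50 K.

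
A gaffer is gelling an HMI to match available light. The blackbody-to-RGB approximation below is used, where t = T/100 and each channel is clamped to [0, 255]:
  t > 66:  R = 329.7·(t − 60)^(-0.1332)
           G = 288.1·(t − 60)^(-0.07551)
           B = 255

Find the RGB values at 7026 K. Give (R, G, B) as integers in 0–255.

(242, 242, 255)

t = 7026/100 = 70.26; the t > 66 branch applies.
R = 329.7·(70.26 − 60)^(-0.1332) = 329.7·10.26^(-0.1332) = 329.7·0.73336 = 241.788.
G = 288.1·(70.26 − 60)^(-0.07551) = 288.1·10.26^(-0.07551) = 288.1·0.83878 = 241.653.
B = 255 by definition for t > 66.
Rounded: (242, 242, 255).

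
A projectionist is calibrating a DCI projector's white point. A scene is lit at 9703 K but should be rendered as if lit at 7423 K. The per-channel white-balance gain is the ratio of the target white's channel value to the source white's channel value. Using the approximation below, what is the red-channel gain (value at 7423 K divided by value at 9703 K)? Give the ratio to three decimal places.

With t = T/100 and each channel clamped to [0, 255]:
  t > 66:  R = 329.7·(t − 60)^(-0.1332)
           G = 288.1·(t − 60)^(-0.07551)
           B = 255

At 9703 K (t = 97.03):
  R = 329.7·(97.03 − 60)^(-0.1332) = 329.7·37.03^(-0.1332) = 329.7·0.61811 = 203.792.
At 7423 K (t = 74.23):
  R = 329.7·(74.23 − 60)^(-0.1332) = 329.7·14.23^(-0.1332) = 329.7·0.70209 = 231.479.
Gain = 231.479 / 203.792 = 1.1359 → 1.136.

1.136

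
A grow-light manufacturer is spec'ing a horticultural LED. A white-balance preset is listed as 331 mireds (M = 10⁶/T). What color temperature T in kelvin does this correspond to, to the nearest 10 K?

3020 K

T = 10⁶ / 331 = 3021.15 K → 3020 K.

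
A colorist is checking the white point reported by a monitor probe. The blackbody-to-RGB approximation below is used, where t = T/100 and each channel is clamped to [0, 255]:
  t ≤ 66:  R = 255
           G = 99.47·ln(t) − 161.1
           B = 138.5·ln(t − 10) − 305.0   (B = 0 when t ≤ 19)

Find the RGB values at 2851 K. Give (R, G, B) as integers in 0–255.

t = 2851/100 = 28.51; the t ≤ 66 branch applies.
R = 255 by definition for t ≤ 66.
G = 99.47·ln 28.51 − 161.1 = 99.47·3.3503 − 161.1 = 172.150.
B = 138.5·ln(28.51 − 10) − 305.0 = 138.5·ln 18.51 − 305.0 = 138.5·2.9183 − 305.0 = 99.186.
Rounded: (255, 172, 99).

(255, 172, 99)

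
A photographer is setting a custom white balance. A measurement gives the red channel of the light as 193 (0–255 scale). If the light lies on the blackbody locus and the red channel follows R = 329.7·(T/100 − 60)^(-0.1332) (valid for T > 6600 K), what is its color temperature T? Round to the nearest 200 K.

(t − 60)^(-0.1332) = 193/329.7 = 0.58538.
t − 60 = 0.58538^(1/-0.1332) = 0.58538^(-7.508) = 55.713, so t = 115.713.
T = 100·t = 11571 K → 11600 K to the nearest 200 K.

11600 K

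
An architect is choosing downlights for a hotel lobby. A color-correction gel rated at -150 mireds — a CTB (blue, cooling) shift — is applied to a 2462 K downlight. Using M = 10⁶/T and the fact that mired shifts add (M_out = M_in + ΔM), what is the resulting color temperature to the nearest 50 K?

3900 K

M_in = 10⁶/2462 = 406.17 mireds.
M_out = 406.17 + (-150) = 256.17 mireds.
T_out = 10⁶/256.17 = 3903.6 K → 3900 K.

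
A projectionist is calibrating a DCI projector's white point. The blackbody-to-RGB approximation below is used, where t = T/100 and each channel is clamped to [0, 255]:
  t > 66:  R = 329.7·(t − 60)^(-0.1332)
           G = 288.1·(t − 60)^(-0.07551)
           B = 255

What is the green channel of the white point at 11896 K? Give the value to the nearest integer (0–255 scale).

t = 11896/100 = 118.96; the t > 66 branch applies.
G = 288.1·(118.96 − 60)^(-0.07551) = 288.1·58.96^(-0.07551) = 288.1·0.73503 = 211.762.
Rounded: 212.

212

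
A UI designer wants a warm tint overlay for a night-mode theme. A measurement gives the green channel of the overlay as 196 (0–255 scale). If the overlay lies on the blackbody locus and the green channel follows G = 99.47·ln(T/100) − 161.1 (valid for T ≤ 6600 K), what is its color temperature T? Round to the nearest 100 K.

ln t = (196 + 161.1) / 99.47 = 3.5900.
t = e^3.5900 = 36.235.
T = 100·t = 3624 K → 3600 K to the nearest 100 K.

3600 K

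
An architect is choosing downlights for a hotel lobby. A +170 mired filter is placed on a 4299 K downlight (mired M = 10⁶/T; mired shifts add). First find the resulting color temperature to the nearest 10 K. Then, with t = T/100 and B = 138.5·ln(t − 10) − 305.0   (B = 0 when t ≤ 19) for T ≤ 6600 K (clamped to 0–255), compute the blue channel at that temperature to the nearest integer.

M_in = 10⁶/4299 = 232.61; M_out = 232.61 + (+170) = 402.61.
T_out = 10⁶/402.61 = 2483.8 K → 2480 K; t = 24.8.
B = 138.5·ln(24.8 − 10) − 305.0 = 138.5·ln 14.8 − 305.0 = 138.5·2.6946 − 305.0 = 68.206.
Rounded: 68.

68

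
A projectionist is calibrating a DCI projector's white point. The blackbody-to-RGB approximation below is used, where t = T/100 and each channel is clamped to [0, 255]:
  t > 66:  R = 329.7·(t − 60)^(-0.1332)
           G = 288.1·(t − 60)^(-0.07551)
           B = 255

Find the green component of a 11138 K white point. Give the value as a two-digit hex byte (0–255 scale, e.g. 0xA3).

t = 11138/100 = 111.38; the t > 66 branch applies.
G = 288.1·(111.38 − 60)^(-0.07551) = 288.1·51.38^(-0.07551) = 288.1·0.74271 = 213.974.
Rounded: 214; in hex, 0xD6.

0xD6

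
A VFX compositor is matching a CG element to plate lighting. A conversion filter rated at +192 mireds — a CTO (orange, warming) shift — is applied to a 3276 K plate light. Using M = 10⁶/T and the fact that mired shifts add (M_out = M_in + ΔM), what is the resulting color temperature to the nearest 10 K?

2010 K

M_in = 10⁶/3276 = 305.25 mireds.
M_out = 305.25 + (+192) = 497.25 mireds.
T_out = 10⁶/497.25 = 2011.1 K → 2010 K.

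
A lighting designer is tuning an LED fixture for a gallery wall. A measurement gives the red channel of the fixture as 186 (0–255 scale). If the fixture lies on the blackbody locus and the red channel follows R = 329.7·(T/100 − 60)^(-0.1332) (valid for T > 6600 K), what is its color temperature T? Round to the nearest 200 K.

13400 K

(t − 60)^(-0.1332) = 186/329.7 = 0.56415.
t − 60 = 0.56415^(1/-0.1332) = 0.56415^(-7.508) = 73.521, so t = 133.521.
T = 100·t = 13352 K → 13400 K to the nearest 200 K.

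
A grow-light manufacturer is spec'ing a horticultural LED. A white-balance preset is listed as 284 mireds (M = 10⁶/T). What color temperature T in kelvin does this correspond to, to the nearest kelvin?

T = 10⁶ / 284 = 3521.13 K → 3521 K.

3521 K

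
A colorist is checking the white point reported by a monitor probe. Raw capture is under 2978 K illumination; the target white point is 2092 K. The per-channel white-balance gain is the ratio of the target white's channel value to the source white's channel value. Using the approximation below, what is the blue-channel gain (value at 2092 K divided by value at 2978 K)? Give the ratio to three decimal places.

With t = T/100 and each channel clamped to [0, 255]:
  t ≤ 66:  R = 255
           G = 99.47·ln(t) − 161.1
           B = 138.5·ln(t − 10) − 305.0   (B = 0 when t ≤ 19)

At 2978 K (t = 29.78):
  B = 138.5·ln(29.78 − 10) − 305.0 = 138.5·ln 19.78 − 305.0 = 138.5·2.9847 − 305.0 = 108.377.
At 2092 K (t = 20.92):
  B = 138.5·ln(20.92 − 10) − 305.0 = 138.5·ln 10.92 − 305.0 = 138.5·2.3906 − 305.0 = 26.098.
Gain = 26.098 / 108.377 = 0.2408 → 0.241.

0.241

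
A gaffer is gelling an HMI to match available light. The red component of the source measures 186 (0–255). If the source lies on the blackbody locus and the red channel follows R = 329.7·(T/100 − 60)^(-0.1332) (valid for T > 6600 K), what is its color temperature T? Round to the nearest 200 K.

(t − 60)^(-0.1332) = 186/329.7 = 0.56415.
t − 60 = 0.56415^(1/-0.1332) = 0.56415^(-7.508) = 73.521, so t = 133.521.
T = 100·t = 13352 K → 13400 K to the nearest 200 K.

13400 K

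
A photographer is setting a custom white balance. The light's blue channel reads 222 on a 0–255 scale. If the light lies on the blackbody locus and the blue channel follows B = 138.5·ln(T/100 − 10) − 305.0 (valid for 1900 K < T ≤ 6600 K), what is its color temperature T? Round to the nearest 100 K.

5500 K

ln(t − 10) = (222 + 305.0) / 138.5 = 3.8051.
t − 10 = e^3.8051 = 44.928, so t = 54.928.
T = 100·t = 5493 K → 5500 K to the nearest 100 K.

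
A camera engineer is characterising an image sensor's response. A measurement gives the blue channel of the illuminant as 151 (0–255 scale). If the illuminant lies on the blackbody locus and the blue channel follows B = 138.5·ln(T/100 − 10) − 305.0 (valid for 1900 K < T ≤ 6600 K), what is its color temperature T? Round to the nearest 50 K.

3700 K

ln(t − 10) = (151 + 305.0) / 138.5 = 3.2924.
t − 10 = e^3.2924 = 26.908, so t = 36.908.
T = 100·t = 3691 K → 3700 K to the nearest 50 K.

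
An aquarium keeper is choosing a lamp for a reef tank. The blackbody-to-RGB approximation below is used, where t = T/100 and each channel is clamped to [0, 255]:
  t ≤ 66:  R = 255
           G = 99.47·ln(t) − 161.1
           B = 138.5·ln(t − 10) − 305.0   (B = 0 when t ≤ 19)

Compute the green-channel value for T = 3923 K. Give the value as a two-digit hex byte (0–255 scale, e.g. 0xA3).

0xCC

t = 3923/100 = 39.23; the t ≤ 66 branch applies.
G = 99.47·ln 39.23 − 161.1 = 99.47·3.6694 − 161.1 = 203.899.
Rounded: 204; in hex, 0xCC.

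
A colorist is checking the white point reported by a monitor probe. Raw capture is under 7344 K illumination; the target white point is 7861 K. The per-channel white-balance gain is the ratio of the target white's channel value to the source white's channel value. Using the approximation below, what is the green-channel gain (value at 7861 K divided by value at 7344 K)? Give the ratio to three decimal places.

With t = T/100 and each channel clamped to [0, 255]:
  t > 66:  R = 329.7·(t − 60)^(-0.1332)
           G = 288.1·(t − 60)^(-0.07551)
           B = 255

At 7344 K (t = 73.44):
  G = 288.1·(73.44 − 60)^(-0.07551) = 288.1·13.44^(-0.07551) = 288.1·0.82185 = 236.776.
At 7861 K (t = 78.61):
  G = 288.1·(78.61 − 60)^(-0.07551) = 288.1·18.61^(-0.07551) = 288.1·0.80190 = 231.028.
Gain = 231.028 / 236.776 = 0.9757 → 0.976.

0.976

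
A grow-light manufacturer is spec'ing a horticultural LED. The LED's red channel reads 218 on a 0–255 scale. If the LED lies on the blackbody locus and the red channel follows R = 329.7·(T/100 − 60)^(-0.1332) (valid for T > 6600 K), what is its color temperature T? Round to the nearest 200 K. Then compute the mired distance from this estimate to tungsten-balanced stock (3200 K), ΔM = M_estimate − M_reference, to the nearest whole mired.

-191 mireds

(t − 60)^(-0.1332) = 218/329.7 = 0.66121.
t − 60 = 0.66121^(1/-0.1332) = 0.66121^(-7.508) = 22.326, so t = 82.326.
T = 100·t = 8233 K → 8200 K to the nearest 200 K.
M_estimate = 10⁶/8200 = 121.95; M_reference = 10⁶/3200 = 312.50.
ΔM = 121.95 − 312.50 = -190.55 → -191 mireds.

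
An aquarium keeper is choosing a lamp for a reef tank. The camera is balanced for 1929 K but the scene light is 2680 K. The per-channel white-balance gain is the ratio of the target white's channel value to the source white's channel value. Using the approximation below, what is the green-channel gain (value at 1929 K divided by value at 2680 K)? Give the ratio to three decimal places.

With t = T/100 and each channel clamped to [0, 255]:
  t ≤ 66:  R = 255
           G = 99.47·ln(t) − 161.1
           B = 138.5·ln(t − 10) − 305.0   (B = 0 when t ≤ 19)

0.803

At 2680 K (t = 26.8):
  G = 99.47·ln 26.8 − 161.1 = 99.47·3.2884 − 161.1 = 165.997.
At 1929 K (t = 19.29):
  G = 99.47·ln 19.29 − 161.1 = 99.47·2.9596 − 161.1 = 133.290.
Gain = 133.290 / 165.997 = 0.8030 → 0.803.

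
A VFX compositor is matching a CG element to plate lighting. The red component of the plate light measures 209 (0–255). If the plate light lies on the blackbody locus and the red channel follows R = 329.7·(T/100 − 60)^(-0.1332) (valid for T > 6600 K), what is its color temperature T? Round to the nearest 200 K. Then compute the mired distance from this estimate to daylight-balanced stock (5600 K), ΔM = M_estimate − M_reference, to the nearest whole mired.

-67 mireds

(t − 60)^(-0.1332) = 209/329.7 = 0.63391.
t − 60 = 0.63391^(1/-0.1332) = 0.63391^(-7.508) = 30.639, so t = 90.639.
T = 100·t = 9064 K → 9000 K to the nearest 200 K.
M_estimate = 10⁶/9000 = 111.11; M_reference = 10⁶/5600 = 178.57.
ΔM = 111.11 − 178.57 = -67.46 → -67 mireds.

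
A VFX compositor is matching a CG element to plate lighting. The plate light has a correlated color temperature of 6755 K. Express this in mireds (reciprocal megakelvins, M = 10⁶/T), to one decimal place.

M = 10⁶ / 6755 = 148.038 → 148.0 mireds.

148.0 mireds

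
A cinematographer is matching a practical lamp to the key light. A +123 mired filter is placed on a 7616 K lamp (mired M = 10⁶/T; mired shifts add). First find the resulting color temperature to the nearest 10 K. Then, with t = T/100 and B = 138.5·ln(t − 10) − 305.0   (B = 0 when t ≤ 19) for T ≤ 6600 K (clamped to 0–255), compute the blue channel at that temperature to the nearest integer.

163

M_in = 10⁶/7616 = 131.30; M_out = 131.30 + (+123) = 254.30.
T_out = 10⁶/254.30 = 3932.3 K → 3930 K; t = 39.3.
B = 138.5·ln(39.3 − 10) − 305.0 = 138.5·ln 29.3 − 305.0 = 138.5·3.3776 − 305.0 = 162.796.
Rounded: 163.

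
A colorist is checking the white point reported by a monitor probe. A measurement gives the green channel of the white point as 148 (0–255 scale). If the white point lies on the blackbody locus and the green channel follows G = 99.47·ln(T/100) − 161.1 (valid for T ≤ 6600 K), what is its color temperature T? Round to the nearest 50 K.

ln t = (148 + 161.1) / 99.47 = 3.1075.
t = e^3.1075 = 22.364.
T = 100·t = 2236 K → 2250 K to the nearest 50 K.

2250 K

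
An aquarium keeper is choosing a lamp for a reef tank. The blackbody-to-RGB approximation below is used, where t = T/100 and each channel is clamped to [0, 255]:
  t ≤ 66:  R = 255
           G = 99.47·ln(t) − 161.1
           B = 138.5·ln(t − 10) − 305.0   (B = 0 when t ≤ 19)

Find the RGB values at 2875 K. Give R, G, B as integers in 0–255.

R=255, G=173, B=101

t = 2875/100 = 28.75; the t ≤ 66 branch applies.
R = 255 by definition for t ≤ 66.
G = 99.47·ln 28.75 − 161.1 = 99.47·3.3586 − 161.1 = 172.984.
B = 138.5·ln(28.75 − 10) − 305.0 = 138.5·ln 18.75 − 305.0 = 138.5·2.9312 − 305.0 = 100.970.
Rounded: (255, 173, 101).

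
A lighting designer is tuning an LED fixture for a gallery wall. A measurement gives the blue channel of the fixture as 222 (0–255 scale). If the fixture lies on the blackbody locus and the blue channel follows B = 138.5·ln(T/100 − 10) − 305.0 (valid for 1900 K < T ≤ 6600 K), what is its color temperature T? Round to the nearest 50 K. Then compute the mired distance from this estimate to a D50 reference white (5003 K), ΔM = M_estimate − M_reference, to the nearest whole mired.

ln(t − 10) = (222 + 305.0) / 138.5 = 3.8051.
t − 10 = e^3.8051 = 44.928, so t = 54.928.
T = 100·t = 5493 K → 5500 K to the nearest 50 K.
M_estimate = 10⁶/5500 = 181.82; M_reference = 10⁶/5003 = 199.88.
ΔM = 181.82 − 199.88 = -18.06 → -18 mireds.

-18 mireds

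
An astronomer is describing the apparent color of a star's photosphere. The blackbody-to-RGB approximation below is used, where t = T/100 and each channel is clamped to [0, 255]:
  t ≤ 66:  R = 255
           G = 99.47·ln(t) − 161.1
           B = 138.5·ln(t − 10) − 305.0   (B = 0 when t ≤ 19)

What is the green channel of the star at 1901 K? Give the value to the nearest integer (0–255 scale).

132

t = 1901/100 = 19.01; the t ≤ 66 branch applies.
G = 99.47·ln 19.01 − 161.1 = 99.47·2.9450 − 161.1 = 131.836.
Rounded: 132.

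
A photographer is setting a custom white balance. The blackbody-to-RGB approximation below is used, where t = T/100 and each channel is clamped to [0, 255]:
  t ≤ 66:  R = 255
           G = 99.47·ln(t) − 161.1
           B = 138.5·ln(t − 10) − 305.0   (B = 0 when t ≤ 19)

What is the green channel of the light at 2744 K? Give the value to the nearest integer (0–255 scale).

t = 2744/100 = 27.44; the t ≤ 66 branch applies.
G = 99.47·ln 27.44 − 161.1 = 99.47·3.3120 − 161.1 = 168.345.
Rounded: 168.

168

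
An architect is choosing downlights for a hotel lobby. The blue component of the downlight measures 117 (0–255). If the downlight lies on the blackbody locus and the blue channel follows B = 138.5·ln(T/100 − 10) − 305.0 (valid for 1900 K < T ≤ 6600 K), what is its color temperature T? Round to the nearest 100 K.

ln(t − 10) = (117 + 305.0) / 138.5 = 3.0469.
t − 10 = e^3.0469 = 21.051, so t = 31.051.
T = 100·t = 3105 K → 3100 K to the nearest 100 K.

3100 K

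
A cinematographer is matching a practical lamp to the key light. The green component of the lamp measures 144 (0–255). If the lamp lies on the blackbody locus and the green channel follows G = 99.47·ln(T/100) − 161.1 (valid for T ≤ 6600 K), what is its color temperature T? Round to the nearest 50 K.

2150 K

ln t = (144 + 161.1) / 99.47 = 3.0673.
t = e^3.0673 = 21.483.
T = 100·t = 2148 K → 2150 K to the nearest 50 K.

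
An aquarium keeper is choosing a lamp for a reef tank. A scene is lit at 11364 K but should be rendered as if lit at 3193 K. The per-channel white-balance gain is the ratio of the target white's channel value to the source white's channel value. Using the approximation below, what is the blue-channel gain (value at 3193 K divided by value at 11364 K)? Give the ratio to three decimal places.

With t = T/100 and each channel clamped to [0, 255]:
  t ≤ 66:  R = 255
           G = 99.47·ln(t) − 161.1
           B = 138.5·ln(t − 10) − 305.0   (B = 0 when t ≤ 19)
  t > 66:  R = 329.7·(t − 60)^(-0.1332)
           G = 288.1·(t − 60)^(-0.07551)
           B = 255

0.481

At 11364 K (t = 113.64):
  B = 255 by definition for t > 66.
At 3193 K (t = 31.93):
  B = 138.5·ln(31.93 − 10) − 305.0 = 138.5·ln 21.93 − 305.0 = 138.5·3.0879 − 305.0 = 122.668.
Gain = 122.668 / 255.000 = 0.4811 → 0.481.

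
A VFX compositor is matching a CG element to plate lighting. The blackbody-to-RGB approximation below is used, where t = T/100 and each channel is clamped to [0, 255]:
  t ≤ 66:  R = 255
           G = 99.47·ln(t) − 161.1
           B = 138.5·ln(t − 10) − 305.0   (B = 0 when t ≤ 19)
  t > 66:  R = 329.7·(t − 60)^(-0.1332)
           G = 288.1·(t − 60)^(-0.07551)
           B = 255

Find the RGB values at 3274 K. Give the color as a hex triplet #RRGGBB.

#FFBA80

t = 3274/100 = 32.74; the t ≤ 66 branch applies.
R = 255 by definition for t ≤ 66.
G = 99.47·ln 32.74 − 161.1 = 99.47·3.4886 − 161.1 = 185.911.
B = 138.5·ln(32.74 − 10) − 305.0 = 138.5·ln 22.74 − 305.0 = 138.5·3.1241 − 305.0 = 127.691.
Rounded: (255, 186, 128).
In hex: #FFBA80.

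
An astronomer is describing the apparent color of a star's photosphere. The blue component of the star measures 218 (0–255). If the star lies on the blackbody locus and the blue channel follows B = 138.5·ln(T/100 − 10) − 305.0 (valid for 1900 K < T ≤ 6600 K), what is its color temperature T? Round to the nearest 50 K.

ln(t − 10) = (218 + 305.0) / 138.5 = 3.7762.
t − 10 = e^3.7762 = 43.649, so t = 53.649.
T = 100·t = 5365 K → 5350 K to the nearest 50 K.

5350 K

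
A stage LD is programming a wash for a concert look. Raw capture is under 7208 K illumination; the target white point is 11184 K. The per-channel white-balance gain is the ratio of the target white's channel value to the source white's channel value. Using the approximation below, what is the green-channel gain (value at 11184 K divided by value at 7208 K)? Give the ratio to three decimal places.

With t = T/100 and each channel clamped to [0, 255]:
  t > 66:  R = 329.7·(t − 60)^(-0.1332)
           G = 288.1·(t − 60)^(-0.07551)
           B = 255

At 7208 K (t = 72.08):
  G = 288.1·(72.08 − 60)^(-0.07551) = 288.1·12.08^(-0.07551) = 288.1·0.82850 = 238.691.
At 11184 K (t = 111.84):
  G = 288.1·(111.84 − 60)^(-0.07551) = 288.1·51.84^(-0.07551) = 288.1·0.74221 = 213.830.
Gain = 213.830 / 238.691 = 0.8958 → 0.896.

0.896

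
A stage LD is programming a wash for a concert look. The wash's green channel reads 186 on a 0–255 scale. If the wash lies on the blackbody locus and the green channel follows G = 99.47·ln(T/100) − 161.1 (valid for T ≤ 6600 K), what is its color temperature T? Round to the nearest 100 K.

ln t = (186 + 161.1) / 99.47 = 3.4895.
t = e^3.4895 = 32.769.
T = 100·t = 3277 K → 3300 K to the nearest 100 K.

3300 K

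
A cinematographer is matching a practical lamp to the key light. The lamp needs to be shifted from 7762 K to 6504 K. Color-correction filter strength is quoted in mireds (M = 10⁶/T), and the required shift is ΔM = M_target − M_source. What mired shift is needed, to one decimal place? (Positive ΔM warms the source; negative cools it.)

+24.9 mireds

M_source = 10⁶/7762 = 128.833; M_target = 10⁶/6504 = 153.752.
ΔM = 153.752 − 128.833 = 24.919 → +24.9 mireds, a warming shift.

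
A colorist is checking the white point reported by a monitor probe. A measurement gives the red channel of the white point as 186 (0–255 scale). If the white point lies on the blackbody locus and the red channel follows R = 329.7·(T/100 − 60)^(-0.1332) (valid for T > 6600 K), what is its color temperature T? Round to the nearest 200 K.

13400 K

(t − 60)^(-0.1332) = 186/329.7 = 0.56415.
t − 60 = 0.56415^(1/-0.1332) = 0.56415^(-7.508) = 73.521, so t = 133.521.
T = 100·t = 13352 K → 13400 K to the nearest 200 K.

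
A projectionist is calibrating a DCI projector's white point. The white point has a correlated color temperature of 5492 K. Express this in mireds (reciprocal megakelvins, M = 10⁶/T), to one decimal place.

182.1 mireds

M = 10⁶ / 5492 = 182.083 → 182.1 mireds.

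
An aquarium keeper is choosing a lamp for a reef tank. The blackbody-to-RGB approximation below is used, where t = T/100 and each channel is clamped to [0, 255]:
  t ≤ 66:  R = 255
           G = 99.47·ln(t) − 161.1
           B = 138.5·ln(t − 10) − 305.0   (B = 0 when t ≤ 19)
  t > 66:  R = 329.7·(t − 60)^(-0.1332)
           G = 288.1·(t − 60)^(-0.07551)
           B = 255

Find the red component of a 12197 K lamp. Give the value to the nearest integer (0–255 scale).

190

t = 12197/100 = 121.97; the t > 66 branch applies.
R = 329.7·(121.97 − 60)^(-0.1332) = 329.7·61.97^(-0.1332) = 329.7·0.57714 = 190.283.
Rounded: 190.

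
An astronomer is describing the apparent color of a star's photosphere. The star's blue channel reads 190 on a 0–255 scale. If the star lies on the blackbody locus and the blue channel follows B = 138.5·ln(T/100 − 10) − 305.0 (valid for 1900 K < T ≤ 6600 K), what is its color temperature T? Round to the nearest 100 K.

4600 K

ln(t − 10) = (190 + 305.0) / 138.5 = 3.5740.
t − 10 = e^3.5740 = 35.659, so t = 45.659.
T = 100·t = 4566 K → 4600 K to the nearest 100 K.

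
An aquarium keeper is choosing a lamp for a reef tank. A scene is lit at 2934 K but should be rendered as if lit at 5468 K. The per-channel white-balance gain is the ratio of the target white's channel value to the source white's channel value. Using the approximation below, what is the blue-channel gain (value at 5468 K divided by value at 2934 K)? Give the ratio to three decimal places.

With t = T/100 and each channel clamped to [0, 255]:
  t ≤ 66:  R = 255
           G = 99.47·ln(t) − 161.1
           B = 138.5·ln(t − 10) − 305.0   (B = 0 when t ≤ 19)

At 2934 K (t = 29.34):
  B = 138.5·ln(29.34 − 10) − 305.0 = 138.5·ln 19.34 − 305.0 = 138.5·2.9622 − 305.0 = 105.261.
At 5468 K (t = 54.68):
  B = 138.5·ln(54.68 − 10) − 305.0 = 138.5·ln 44.68 − 305.0 = 138.5·3.7995 − 305.0 = 221.234.
Gain = 221.234 / 105.261 = 2.1018 → 2.102.

2.102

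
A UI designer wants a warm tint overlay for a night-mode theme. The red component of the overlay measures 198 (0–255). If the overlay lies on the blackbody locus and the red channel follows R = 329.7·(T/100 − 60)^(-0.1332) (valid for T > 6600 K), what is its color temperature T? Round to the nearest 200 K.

(t − 60)^(-0.1332) = 198/329.7 = 0.60055.
t − 60 = 0.60055^(1/-0.1332) = 0.60055^(-7.508) = 45.980, so t = 105.980.
T = 100·t = 10598 K → 10600 K to the nearest 200 K.

10600 K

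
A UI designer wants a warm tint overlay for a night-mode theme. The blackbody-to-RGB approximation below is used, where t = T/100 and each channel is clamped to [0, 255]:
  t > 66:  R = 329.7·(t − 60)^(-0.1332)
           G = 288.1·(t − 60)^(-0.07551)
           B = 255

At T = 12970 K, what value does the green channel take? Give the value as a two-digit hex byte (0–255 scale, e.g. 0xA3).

0xD1

t = 12970/100 = 129.7; the t > 66 branch applies.
G = 288.1·(129.7 − 60)^(-0.07551) = 288.1·69.7^(-0.07551) = 288.1·0.72580 = 209.103.
Rounded: 209; in hex, 0xD1.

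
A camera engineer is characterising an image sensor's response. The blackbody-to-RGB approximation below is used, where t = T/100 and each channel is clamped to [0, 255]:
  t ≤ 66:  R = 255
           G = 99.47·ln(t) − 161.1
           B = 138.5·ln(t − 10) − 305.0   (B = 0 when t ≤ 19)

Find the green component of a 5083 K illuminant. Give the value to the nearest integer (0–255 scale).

t = 5083/100 = 50.83; the t ≤ 66 branch applies.
G = 99.47·ln 50.83 − 161.1 = 99.47·3.9285 − 161.1 = 229.667.
Rounded: 230.

230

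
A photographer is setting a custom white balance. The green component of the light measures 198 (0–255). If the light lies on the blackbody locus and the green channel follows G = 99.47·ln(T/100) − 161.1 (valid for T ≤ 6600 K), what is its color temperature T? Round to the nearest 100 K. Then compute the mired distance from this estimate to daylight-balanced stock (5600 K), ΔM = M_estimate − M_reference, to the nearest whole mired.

+92 mireds

ln t = (198 + 161.1) / 99.47 = 3.6101.
t = e^3.6101 = 36.971.
T = 100·t = 3697 K → 3700 K to the nearest 100 K.
M_estimate = 10⁶/3700 = 270.27; M_reference = 10⁶/5600 = 178.57.
ΔM = 270.27 − 178.57 = 91.70 → +92 mireds.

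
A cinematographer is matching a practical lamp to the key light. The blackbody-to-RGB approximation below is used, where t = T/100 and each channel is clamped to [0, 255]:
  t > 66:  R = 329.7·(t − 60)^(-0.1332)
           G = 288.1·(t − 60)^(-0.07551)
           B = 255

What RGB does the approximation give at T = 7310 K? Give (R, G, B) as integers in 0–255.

t = 7310/100 = 73.1; the t > 66 branch applies.
R = 329.7·(73.1 − 60)^(-0.1332) = 329.7·13.1^(-0.1332) = 329.7·0.70987 = 234.044.
G = 288.1·(73.1 − 60)^(-0.07551) = 288.1·13.1^(-0.07551) = 288.1·0.82345 = 237.235.
B = 255 by definition for t > 66.
Rounded: (234, 237, 255).

(234, 237, 255)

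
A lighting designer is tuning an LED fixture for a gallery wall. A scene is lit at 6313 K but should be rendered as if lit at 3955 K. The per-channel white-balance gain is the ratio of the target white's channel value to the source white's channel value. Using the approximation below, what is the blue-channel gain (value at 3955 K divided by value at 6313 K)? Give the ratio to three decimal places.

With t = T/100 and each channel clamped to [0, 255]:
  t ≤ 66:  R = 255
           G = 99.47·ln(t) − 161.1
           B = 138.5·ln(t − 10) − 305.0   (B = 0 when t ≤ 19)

0.669

At 6313 K (t = 63.13):
  B = 138.5·ln(63.13 − 10) − 305.0 = 138.5·ln 53.13 − 305.0 = 138.5·3.9727 − 305.0 = 245.225.
At 3955 K (t = 39.55):
  B = 138.5·ln(39.55 − 10) − 305.0 = 138.5·ln 29.55 − 305.0 = 138.5·3.3861 − 305.0 = 163.973.
Gain = 163.973 / 245.225 = 0.6687 → 0.669.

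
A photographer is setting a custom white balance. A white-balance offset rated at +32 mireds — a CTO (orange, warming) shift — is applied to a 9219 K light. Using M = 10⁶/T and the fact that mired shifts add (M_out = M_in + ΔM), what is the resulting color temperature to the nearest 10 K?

M_in = 10⁶/9219 = 108.47 mireds.
M_out = 108.47 + (+32) = 140.47 mireds.
T_out = 10⁶/140.47 = 7118.9 K → 7120 K.

7120 K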